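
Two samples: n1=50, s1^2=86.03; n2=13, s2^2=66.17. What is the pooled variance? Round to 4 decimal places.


sp^2 = ((n1-1)*s1^2 + (n2-1)*s2^2)/(n1+n2-2)
(n1-1)*s1^2 = 49 * 86.03 = 4215.47
(n2-1)*s2^2 = 12 * 66.17 = 794.04
numerator = 4215.47 + 794.04 = 5009.51
n1+n2-2 = 61
sp^2 = 5009.51 / 61 = 500951/6100 ≈ 82.123115

82.1231


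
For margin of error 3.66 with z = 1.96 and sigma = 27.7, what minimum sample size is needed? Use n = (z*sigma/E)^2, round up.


z*sigma/E = 1.96 * 27.7 / 3.66 = 13573/915 ≈ 14.833880
(z*sigma/E)^2 ≈ 220.043989
round up: n = 221

221


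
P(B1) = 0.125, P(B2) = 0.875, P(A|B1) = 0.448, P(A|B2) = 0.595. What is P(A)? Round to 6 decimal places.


P(A) = P(A|B1)*P(B1) + P(A|B2)*P(B2)
P(A|B1)*P(B1) = 0.448 * 0.125 = 0.056
P(A|B2)*P(B2) = 0.595 * 0.875 = 0.520625
P(A) = 0.056 + 0.520625 = 0.576625

0.576625


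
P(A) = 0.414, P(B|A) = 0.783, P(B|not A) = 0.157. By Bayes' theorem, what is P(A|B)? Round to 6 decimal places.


P(A|B) = P(B|A)*P(A) / P(B), P(B) = P(B|A)*P(A) + P(B|not A)*P(not A)
P(B|A)*P(A) = 0.783 * 0.414 = 0.324162
P(B|not A)*P(not A) = 0.157 * 0.586 = 0.092002
P(B) = 0.324162 + 0.092002 = 0.416164
P(A|B) = 0.324162 / 0.416164 ≈ 0.77892850

0.778928


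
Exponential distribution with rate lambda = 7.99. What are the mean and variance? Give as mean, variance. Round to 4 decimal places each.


mean = 1/lam, var = 1/lam^2
mean = 1 / 7.99 = 100/799 ≈ 0.125156
lam^2 = 7.99^2 = 63.8401
var = 1 / 63.8401 ≈ 0.015664

0.1252, 0.0157


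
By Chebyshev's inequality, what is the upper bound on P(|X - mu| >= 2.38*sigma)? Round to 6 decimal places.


P <= 1/k^2
k^2 = 2.38^2 = 5.6644
1/k^2 = 1 / 5.6644 ≈ 0.17654120

0.176541


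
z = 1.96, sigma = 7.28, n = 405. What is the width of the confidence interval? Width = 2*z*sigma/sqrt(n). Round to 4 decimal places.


width = 2*z*sigma/sqrt(n)
2*z*sigma = 2 * 1.96 * 7.28 = 28.5376
sqrt(405) ≈ 20.124612
width = 28.5376 / 20.124612 ≈ 1.418045

1.4180


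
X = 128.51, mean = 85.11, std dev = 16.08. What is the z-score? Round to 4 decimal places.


z = (X - mu) / sigma
X - mu = 128.51 - 85.11 = 43.4
z = 43.4 / 16.08 = 1085/402 ≈ 2.699005

2.6990


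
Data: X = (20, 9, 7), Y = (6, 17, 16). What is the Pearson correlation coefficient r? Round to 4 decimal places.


r = sum((xi-xbar)(yi-ybar)) / sqrt(sum((xi-xbar)^2) * sum((yi-ybar)^2))
n = 3, xbar = 36/3 = 12, ybar = 39/3 = 13
Sxy = sum((xi-xbar)(yi-ybar)) = -83
Sxx = sum((xi-xbar)^2) = 98
Syy = sum((yi-ybar)^2) = 74
sqrt(Sxx*Syy) ≈ 85.158675
r = Sxy / sqrt(Sxx*Syy) = -83 / 85.158675 ≈ -0.974651

-0.9747


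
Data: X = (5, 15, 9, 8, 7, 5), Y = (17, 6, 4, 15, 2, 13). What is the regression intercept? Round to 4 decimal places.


a = ybar - b*xbar, where b = sum((xi-xbar)(yi-ybar)) / sum((xi-xbar)^2)
n = 6, xbar = 49/6 ≈ 8.166667, ybar = 57/6 = 9.5
Sxy = sum((xi-xbar)(yi-ybar)) = -55.5
Sxx = sum((xi-xbar)^2) = 413/6 ≈ 68.833333
b = Sxy / Sxx = -333/413 ≈ -0.806295
a = 9.5 - (-0.806295) * 8.166667 = 949/59 ≈ 16.084746

16.0847


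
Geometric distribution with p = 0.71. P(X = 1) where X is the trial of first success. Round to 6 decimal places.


P = (1-p)^(k-1) * p
(1-p)^(k-1) = 0.29^0 = 1
P = 1 * 0.71 = 0.71

0.710000


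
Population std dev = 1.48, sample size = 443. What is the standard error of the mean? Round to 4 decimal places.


SE = sigma / sqrt(n)
sqrt(443) ≈ 21.047565
SE = 1.48 / 21.047565 ≈ 0.070317

0.0703


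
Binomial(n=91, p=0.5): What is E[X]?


E[X] = n*p = 91 * 0.5 = 45.5

45.5


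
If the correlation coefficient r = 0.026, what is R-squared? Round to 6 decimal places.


R^2 = r^2 = (0.026)^2 = 0.000676

0.000676


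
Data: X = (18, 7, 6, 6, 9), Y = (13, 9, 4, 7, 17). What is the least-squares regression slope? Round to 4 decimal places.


b = sum((xi-xbar)(yi-ybar)) / sum((xi-xbar)^2)
n = 5, xbar = 46/5 = 9.2, ybar = 50/5 = 10
Sxy = sum((xi-xbar)(yi-ybar)) = 56
Sxx = sum((xi-xbar)^2) = 102.8
b = Sxy / Sxx = 140/257 ≈ 0.544747

0.5447


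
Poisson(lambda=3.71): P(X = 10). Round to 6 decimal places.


P = e^(-lam) * lam^k / k!
e^(-3.71) ≈ 0.02447752
lam^k = 3.71^10 ≈ 494013.817385
k! = 10! = 3628800
P = 0.02447752 * 494013.817385 / 3628800 ≈ 0.003332

0.003332


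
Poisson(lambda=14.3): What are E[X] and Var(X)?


E[X] = Var(X) = lambda = 14.3

14.3, 14.3


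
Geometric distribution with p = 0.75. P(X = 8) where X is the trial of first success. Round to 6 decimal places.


P = (1-p)^(k-1) * p
(1-p)^(k-1) = 0.25^7 ≈ 0.00006103516
P = 0.00006103516 * 0.75 ≈ 0.00004577637

0.000046


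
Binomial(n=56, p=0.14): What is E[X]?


E[X] = n*p = 56 * 0.14 = 7.84

7.84


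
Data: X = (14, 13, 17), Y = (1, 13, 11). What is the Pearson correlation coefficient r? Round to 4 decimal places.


r = sum((xi-xbar)(yi-ybar)) / sqrt(sum((xi-xbar)^2) * sum((yi-ybar)^2))
n = 3, xbar = 44/3 ≈ 14.666667, ybar = 25/3 ≈ 8.333333
Sxy = sum((xi-xbar)(yi-ybar)) = 10/3 ≈ 3.333333
Sxx = sum((xi-xbar)^2) = 26/3 ≈ 8.666667
Syy = sum((yi-ybar)^2) = 248/3 ≈ 82.666667
sqrt(Sxx*Syy) ≈ 26.766480
r = Sxy / sqrt(Sxx*Syy) = 3.333333 / 26.766480 ≈ 0.124534

0.1245


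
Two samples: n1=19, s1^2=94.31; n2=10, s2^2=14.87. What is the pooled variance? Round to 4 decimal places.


sp^2 = ((n1-1)*s1^2 + (n2-1)*s2^2)/(n1+n2-2)
(n1-1)*s1^2 = 18 * 94.31 = 1697.58
(n2-1)*s2^2 = 9 * 14.87 = 133.83
numerator = 1697.58 + 133.83 = 1831.41
n1+n2-2 = 27
sp^2 = 1831.41 / 27 = 67.83

67.8300


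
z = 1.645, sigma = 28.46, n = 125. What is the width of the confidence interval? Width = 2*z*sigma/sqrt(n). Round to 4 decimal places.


width = 2*z*sigma/sqrt(n)
2*z*sigma = 2 * 1.645 * 28.46 = 93.6334
sqrt(125) ≈ 11.180340
width = 93.6334 / 11.180340 ≈ 8.374826

8.3748


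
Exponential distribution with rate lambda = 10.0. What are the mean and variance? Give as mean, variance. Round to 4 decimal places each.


mean = 1/lam, var = 1/lam^2
mean = 1 / 10.0 = 0.1
lam^2 = 10.0^2 = 100
var = 1 / 100 = 0.01

0.1000, 0.0100


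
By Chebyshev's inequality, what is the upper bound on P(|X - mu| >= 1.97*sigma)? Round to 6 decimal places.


P <= 1/k^2
k^2 = 1.97^2 = 3.8809
1/k^2 = 1 / 3.8809 ≈ 0.25767219

0.257672


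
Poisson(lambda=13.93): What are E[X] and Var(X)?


E[X] = Var(X) = lambda = 13.93

13.93, 13.93


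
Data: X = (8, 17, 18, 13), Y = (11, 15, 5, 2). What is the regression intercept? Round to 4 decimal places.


a = ybar - b*xbar, where b = sum((xi-xbar)(yi-ybar)) / sum((xi-xbar)^2)
n = 4, xbar = 56/4 = 14, ybar = 33/4 = 8.25
Sxy = sum((xi-xbar)(yi-ybar)) = -3
Sxx = sum((xi-xbar)^2) = 62
b = Sxy / Sxx = -3/62 ≈ -0.048387
a = 8.25 - (-0.048387) * 14 = 1107/124 ≈ 8.927419

8.9274


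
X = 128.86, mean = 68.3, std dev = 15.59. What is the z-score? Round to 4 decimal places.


z = (X - mu) / sigma
X - mu = 128.86 - 68.3 = 60.56
z = 60.56 / 15.59 = 6056/1559 ≈ 3.884541

3.8845


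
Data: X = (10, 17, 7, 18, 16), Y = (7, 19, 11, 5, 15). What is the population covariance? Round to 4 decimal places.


Cov = (1/n)*sum((xi-xbar)(yi-ybar))
n = 5, xbar = 68/5 = 13.6, ybar = 57/5 = 11.4
sum((xi-xbar)(yi-ybar)) = 24.8
Cov = 24.8 / 5 = 4.96

4.9600


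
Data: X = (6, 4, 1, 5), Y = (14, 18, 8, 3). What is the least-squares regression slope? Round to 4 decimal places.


b = sum((xi-xbar)(yi-ybar)) / sum((xi-xbar)^2)
n = 4, xbar = 16/4 = 4, ybar = 43/4 = 10.75
Sxy = sum((xi-xbar)(yi-ybar)) = 7
Sxx = sum((xi-xbar)^2) = 14
b = Sxy / Sxx = 0.5

0.5000


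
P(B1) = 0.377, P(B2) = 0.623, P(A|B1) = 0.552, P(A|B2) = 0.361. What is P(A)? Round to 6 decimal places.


P(A) = P(A|B1)*P(B1) + P(A|B2)*P(B2)
P(A|B1)*P(B1) = 0.552 * 0.377 = 0.208104
P(A|B2)*P(B2) = 0.361 * 0.623 = 0.224903
P(A) = 0.208104 + 0.224903 = 0.433007

0.433007


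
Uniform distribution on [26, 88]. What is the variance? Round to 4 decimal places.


Var = (b-a)^2 / 12
(b-a)^2 = (88 - 26)^2 = 3844
Var = 3844/12 ≈ 320.333333

320.3333


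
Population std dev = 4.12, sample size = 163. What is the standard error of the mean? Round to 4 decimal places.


SE = sigma / sqrt(n)
sqrt(163) ≈ 12.767145
SE = 4.12 / 12.767145 ≈ 0.322703

0.3227


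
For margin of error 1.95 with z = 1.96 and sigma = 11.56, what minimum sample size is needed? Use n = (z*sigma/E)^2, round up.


z*sigma/E = 1.96 * 11.56 / 1.95 = 56644/4875 ≈ 11.619282
(z*sigma/E)^2 ≈ 135.007715
round up: n = 136

136


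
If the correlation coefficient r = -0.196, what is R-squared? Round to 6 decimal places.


R^2 = r^2 = (-0.196)^2 = 0.038416

0.038416


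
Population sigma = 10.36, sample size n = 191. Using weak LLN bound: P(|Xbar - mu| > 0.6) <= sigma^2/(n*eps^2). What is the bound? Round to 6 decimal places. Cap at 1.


bound = min(1, sigma^2/(n*eps^2))
sigma^2 = 10.36^2 = 107.3296
n*eps^2 = 191 * 0.6^2 = 191 * 0.36 = 68.76
sigma^2/(n*eps^2) = 107.3296 / 68.76 ≈ 1.56093077
this exceeds 1, so the bound is capped at 1

1.000000


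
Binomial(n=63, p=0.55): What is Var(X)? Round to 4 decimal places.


Var = n*p*(1-p) = 63 * 0.55 * 0.45 = 15.5925

15.5925


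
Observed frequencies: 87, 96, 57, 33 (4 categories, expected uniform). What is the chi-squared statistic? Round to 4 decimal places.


chi2 = sum((O-E)^2/E), E = total/4
total = 273, E = 273/4 = 68.25
(87 - 68.25)^2 / 68.25 = 351.5625 / 68.25 = 1875/364 ≈ 5.151099
(96 - 68.25)^2 / 68.25 = 770.0625 / 68.25 = 4107/364 ≈ 11.282967
(57 - 68.25)^2 / 68.25 = 126.5625 / 68.25 = 675/364 ≈ 1.854396
(33 - 68.25)^2 / 68.25 = 1242.5625 / 68.25 = 6627/364 ≈ 18.206044
chi2 = 3321/91 ≈ 36.494505

36.4945


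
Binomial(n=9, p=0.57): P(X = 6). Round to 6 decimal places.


P = C(n,k) * p^k * (1-p)^(n-k)
C(9,6) = 84
p^k = 0.57^6 ≈ 0.03429645
(1-p)^(n-k) = 0.43^3 = 0.079507
P = 84 * 0.03429645 * 0.079507 ≈ 0.229052

0.229052


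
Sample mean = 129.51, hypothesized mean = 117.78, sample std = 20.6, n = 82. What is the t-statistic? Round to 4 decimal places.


t = (xbar - mu0) / (s/sqrt(n))
xbar - mu0 = 129.51 - 117.78 = 11.73
sqrt(82) ≈ 9.05538514
s/sqrt(n) = 20.6 / 9.05538514 ≈ 2.27488944
t = 11.73 / 2.27488944 ≈ 5.156295

5.1563


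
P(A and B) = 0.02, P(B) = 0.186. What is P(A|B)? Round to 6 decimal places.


P(A|B) = P(A and B) / P(B) = 0.02 / 0.186 = 10/93 ≈ 0.10752688

0.107527


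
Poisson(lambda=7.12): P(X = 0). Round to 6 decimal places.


P = e^(-lam) * lam^k / k!
e^(-7.12) ≈ 0.0008087668
lam^k = 7.12^0 = 1
k! = 0! = 1
P = 0.0008087668 * 1 / 1 ≈ 0.000809

0.000809


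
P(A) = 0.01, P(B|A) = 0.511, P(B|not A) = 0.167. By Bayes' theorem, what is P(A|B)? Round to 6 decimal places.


P(A|B) = P(B|A)*P(A) / P(B), P(B) = P(B|A)*P(A) + P(B|not A)*P(not A)
P(B|A)*P(A) = 0.511 * 0.01 = 0.00511
P(B|not A)*P(not A) = 0.167 * 0.99 = 0.16533
P(B) = 0.00511 + 0.16533 = 0.17044
P(A|B) = 0.00511 / 0.17044 ≈ 0.02998123

0.029981


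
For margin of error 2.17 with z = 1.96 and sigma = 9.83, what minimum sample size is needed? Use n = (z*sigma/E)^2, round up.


z*sigma/E = 1.96 * 9.83 / 2.17 = 6881/775 ≈ 8.878710
(z*sigma/E)^2 ≈ 78.831486
round up: n = 79

79


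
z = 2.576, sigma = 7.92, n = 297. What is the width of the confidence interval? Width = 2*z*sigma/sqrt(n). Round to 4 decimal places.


width = 2*z*sigma/sqrt(n)
2*z*sigma = 2 * 2.576 * 7.92 = 40.80384
sqrt(297) ≈ 17.233688
width = 40.80384 / 17.233688 ≈ 2.367679

2.3677


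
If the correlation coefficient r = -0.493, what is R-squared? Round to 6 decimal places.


R^2 = r^2 = (-0.493)^2 = 0.243049

0.243049


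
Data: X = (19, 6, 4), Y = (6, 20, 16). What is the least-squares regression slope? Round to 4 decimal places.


b = sum((xi-xbar)(yi-ybar)) / sum((xi-xbar)^2)
n = 3, xbar = 29/3 ≈ 9.666667, ybar = 42/3 = 14
Sxy = sum((xi-xbar)(yi-ybar)) = -108
Sxx = sum((xi-xbar)^2) = 398/3 ≈ 132.666667
b = Sxy / Sxx = -162/199 ≈ -0.814070

-0.8141


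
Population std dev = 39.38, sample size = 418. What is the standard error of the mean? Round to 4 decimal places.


SE = sigma / sqrt(n)
sqrt(418) ≈ 20.445048
SE = 39.38 / 20.445048 ≈ 1.926139

1.9261


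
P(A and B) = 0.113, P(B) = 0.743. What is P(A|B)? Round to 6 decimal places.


P(A|B) = P(A and B) / P(B) = 0.113 / 0.743 = 113/743 ≈ 0.15208614

0.152086


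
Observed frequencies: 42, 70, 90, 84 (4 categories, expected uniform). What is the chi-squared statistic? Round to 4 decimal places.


chi2 = sum((O-E)^2/E), E = total/4
total = 286, E = 286/4 = 71.5
(42 - 71.5)^2 / 71.5 = 870.25 / 71.5 = 3481/286 ≈ 12.171329
(70 - 71.5)^2 / 71.5 = 2.25 / 71.5 = 9/286 ≈ 0.031469
(90 - 71.5)^2 / 71.5 = 342.25 / 71.5 = 1369/286 ≈ 4.786713
(84 - 71.5)^2 / 71.5 = 156.25 / 71.5 = 625/286 ≈ 2.185315
chi2 = 2742/143 ≈ 19.174825

19.1748


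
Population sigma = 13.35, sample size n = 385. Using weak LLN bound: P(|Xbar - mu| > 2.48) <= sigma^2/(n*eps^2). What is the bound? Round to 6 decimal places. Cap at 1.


bound = min(1, sigma^2/(n*eps^2))
sigma^2 = 13.35^2 = 178.2225
n*eps^2 = 385 * 2.48^2 = 385 * 6.1504 = 2367.904
sigma^2/(n*eps^2) = 178.2225 / 2367.904 ≈ 0.07526593

0.075266


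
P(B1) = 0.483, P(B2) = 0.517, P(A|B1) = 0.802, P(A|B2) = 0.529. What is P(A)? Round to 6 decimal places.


P(A) = P(A|B1)*P(B1) + P(A|B2)*P(B2)
P(A|B1)*P(B1) = 0.802 * 0.483 = 0.387366
P(A|B2)*P(B2) = 0.529 * 0.517 = 0.273493
P(A) = 0.387366 + 0.273493 = 0.660859

0.660859


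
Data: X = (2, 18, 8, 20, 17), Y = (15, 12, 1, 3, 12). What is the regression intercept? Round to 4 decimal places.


a = ybar - b*xbar, where b = sum((xi-xbar)(yi-ybar)) / sum((xi-xbar)^2)
n = 5, xbar = 65/5 = 13, ybar = 43/5 = 8.6
Sxy = sum((xi-xbar)(yi-ybar)) = -41
Sxx = sum((xi-xbar)^2) = 236
b = Sxy / Sxx = -41/236 ≈ -0.173729
a = 8.6 - (-0.173729) * 13 = 12813/1180 ≈ 10.858475

10.8585


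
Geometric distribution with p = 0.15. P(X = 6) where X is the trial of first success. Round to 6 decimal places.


P = (1-p)^(k-1) * p
(1-p)^(k-1) = 0.85^5 ≈ 0.4437053
P = 0.4437053 * 0.15 ≈ 0.06655580

0.066556


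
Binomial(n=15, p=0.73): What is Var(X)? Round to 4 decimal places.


Var = n*p*(1-p) = 15 * 0.73 * 0.27 = 2.9565

2.9565


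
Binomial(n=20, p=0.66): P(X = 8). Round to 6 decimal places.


P = C(n,k) * p^k * (1-p)^(n-k)
C(20,8) = 125970
p^k = 0.66^8 ≈ 0.03600406
(1-p)^(n-k) = 0.34^12 ≈ 0.000002386421
P = 125970 * 0.03600406 * 0.000002386421 ≈ 0.010823

0.010823


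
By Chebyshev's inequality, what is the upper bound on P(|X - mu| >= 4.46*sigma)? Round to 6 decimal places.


P <= 1/k^2
k^2 = 4.46^2 = 19.8916
1/k^2 = 1 / 19.8916 ≈ 0.05027248

0.050272


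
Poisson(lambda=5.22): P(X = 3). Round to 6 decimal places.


P = e^(-lam) * lam^k / k!
e^(-5.22) ≈ 0.005407329
lam^k = 5.22^3 = 142.236648
k! = 3! = 6
P = 0.005407329 * 142.236648 / 6 ≈ 0.128187

0.128187


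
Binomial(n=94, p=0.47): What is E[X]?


E[X] = n*p = 94 * 0.47 = 44.18

44.18


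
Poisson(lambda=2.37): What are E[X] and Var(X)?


E[X] = Var(X) = lambda = 2.37

2.37, 2.37


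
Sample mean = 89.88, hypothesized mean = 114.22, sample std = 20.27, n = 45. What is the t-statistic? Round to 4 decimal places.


t = (xbar - mu0) / (s/sqrt(n))
xbar - mu0 = 89.88 - 114.22 = -24.34
sqrt(45) ≈ 6.70820393
s/sqrt(n) = 20.27 / 6.70820393 ≈ 3.02167319
t = -24.34 / 3.02167319 ≈ -8.055140

-8.0551


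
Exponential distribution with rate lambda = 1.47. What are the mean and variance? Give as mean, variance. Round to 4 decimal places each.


mean = 1/lam, var = 1/lam^2
mean = 1 / 1.47 = 100/147 ≈ 0.680272
lam^2 = 1.47^2 = 2.1609
var = 1 / 2.1609 ≈ 0.462770

0.6803, 0.4628


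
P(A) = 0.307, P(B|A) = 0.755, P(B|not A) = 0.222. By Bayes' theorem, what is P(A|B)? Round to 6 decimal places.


P(A|B) = P(B|A)*P(A) / P(B), P(B) = P(B|A)*P(A) + P(B|not A)*P(not A)
P(B|A)*P(A) = 0.755 * 0.307 = 0.231785
P(B|not A)*P(not A) = 0.222 * 0.693 = 0.153846
P(B) = 0.231785 + 0.153846 = 0.385631
P(A|B) = 0.231785 / 0.385631 ≈ 0.60105386

0.601054


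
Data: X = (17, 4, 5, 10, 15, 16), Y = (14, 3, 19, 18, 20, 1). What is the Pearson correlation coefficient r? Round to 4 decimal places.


r = sum((xi-xbar)(yi-ybar)) / sqrt(sum((xi-xbar)^2) * sum((yi-ybar)^2))
n = 6, xbar = 67/6 ≈ 11.166667, ybar = 75/6 = 12.5
Sxy = sum((xi-xbar)(yi-ybar)) = 3.5
Sxx = sum((xi-xbar)^2) = 977/6 ≈ 162.833333
Syy = sum((yi-ybar)^2) = 353.5
sqrt(Sxx*Syy) ≈ 239.919952
r = Sxy / sqrt(Sxx*Syy) = 3.5 / 239.919952 ≈ 0.014588

0.0146


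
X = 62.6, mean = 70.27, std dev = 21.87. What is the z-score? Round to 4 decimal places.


z = (X - mu) / sigma
X - mu = 62.6 - 70.27 = -7.67
z = -7.67 / 21.87 = -767/2187 ≈ -0.350709

-0.3507


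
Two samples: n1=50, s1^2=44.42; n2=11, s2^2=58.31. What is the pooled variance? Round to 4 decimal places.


sp^2 = ((n1-1)*s1^2 + (n2-1)*s2^2)/(n1+n2-2)
(n1-1)*s1^2 = 49 * 44.42 = 2176.58
(n2-1)*s2^2 = 10 * 58.31 = 583.1
numerator = 2176.58 + 583.1 = 2759.68
n1+n2-2 = 59
sp^2 = 2759.68 / 59 = 68992/1475 ≈ 46.774237

46.7742


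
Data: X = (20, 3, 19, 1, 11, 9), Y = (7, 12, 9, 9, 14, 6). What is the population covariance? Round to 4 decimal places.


Cov = (1/n)*sum((xi-xbar)(yi-ybar))
n = 6, xbar = 63/6 = 10.5, ybar = 57/6 = 9.5
sum((xi-xbar)(yi-ybar)) = -34.5
Cov = -34.5 / 6 = -5.75

-5.7500


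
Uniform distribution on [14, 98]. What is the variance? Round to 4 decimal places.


Var = (b-a)^2 / 12
(b-a)^2 = (98 - 14)^2 = 7056
Var = 7056/12 = 588

588.0000


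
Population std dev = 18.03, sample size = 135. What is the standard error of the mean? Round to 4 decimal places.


SE = sigma / sqrt(n)
sqrt(135) ≈ 11.618950
SE = 18.03 / 11.618950 ≈ 1.551775

1.5518


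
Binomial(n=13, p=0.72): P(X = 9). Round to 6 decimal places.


P = C(n,k) * p^k * (1-p)^(n-k)
C(13,9) = 715
p^k = 0.72^9 ≈ 0.05199870
(1-p)^(n-k) = 0.28^4 = 0.00614656
P = 715 * 0.05199870 * 0.00614656 ≈ 0.228523

0.228523


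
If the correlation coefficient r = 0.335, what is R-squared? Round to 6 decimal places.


R^2 = r^2 = (0.335)^2 = 0.112225

0.112225


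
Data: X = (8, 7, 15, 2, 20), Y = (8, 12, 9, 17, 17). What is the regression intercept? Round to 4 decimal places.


a = ybar - b*xbar, where b = sum((xi-xbar)(yi-ybar)) / sum((xi-xbar)^2)
n = 5, xbar = 52/5 = 10.4, ybar = 63/5 = 12.6
Sxy = sum((xi-xbar)(yi-ybar)) = 1.8
Sxx = sum((xi-xbar)^2) = 201.2
b = Sxy / Sxx = 9/1006 ≈ 0.008946
a = 12.6 - 0.008946 * 10.4 = 6291/503 ≈ 12.506958

12.5070


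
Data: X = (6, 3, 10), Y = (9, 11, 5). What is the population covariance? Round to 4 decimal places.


Cov = (1/n)*sum((xi-xbar)(yi-ybar))
n = 3, xbar = 19/3 ≈ 6.333333, ybar = 25/3 ≈ 8.333333
sum((xi-xbar)(yi-ybar)) = -64/3 ≈ -21.333333
Cov = -21.333333 / 3 = -64/9 ≈ -7.111111

-7.1111


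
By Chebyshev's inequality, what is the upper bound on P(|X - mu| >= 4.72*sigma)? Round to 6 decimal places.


P <= 1/k^2
k^2 = 4.72^2 = 22.2784
1/k^2 = 1 / 22.2784 ≈ 0.04488653

0.044887


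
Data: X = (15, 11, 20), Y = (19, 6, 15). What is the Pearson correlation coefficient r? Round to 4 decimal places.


r = sum((xi-xbar)(yi-ybar)) / sqrt(sum((xi-xbar)^2) * sum((yi-ybar)^2))
n = 3, xbar = 46/3 ≈ 15.333333, ybar = 40/3 ≈ 13.333333
Sxy = sum((xi-xbar)(yi-ybar)) = 113/3 ≈ 37.666667
Sxx = sum((xi-xbar)^2) = 122/3 ≈ 40.666667
Syy = sum((yi-ybar)^2) = 266/3 ≈ 88.666667
sqrt(Sxx*Syy) ≈ 60.048129
r = Sxy / sqrt(Sxx*Syy) = 37.666667 / 60.048129 ≈ 0.627275

0.6273


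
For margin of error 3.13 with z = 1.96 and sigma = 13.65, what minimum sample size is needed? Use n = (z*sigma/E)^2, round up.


z*sigma/E = 1.96 * 13.65 / 3.13 = 13377/1565 ≈ 8.547604
(z*sigma/E)^2 ≈ 73.061531
round up: n = 74

74


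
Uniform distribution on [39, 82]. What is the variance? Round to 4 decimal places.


Var = (b-a)^2 / 12
(b-a)^2 = (82 - 39)^2 = 1849
Var = 1849/12 ≈ 154.083333

154.0833


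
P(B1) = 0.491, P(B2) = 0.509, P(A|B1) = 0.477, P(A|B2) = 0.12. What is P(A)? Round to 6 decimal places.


P(A) = P(A|B1)*P(B1) + P(A|B2)*P(B2)
P(A|B1)*P(B1) = 0.477 * 0.491 = 0.234207
P(A|B2)*P(B2) = 0.12 * 0.509 = 0.06108
P(A) = 0.234207 + 0.06108 = 0.295287

0.295287


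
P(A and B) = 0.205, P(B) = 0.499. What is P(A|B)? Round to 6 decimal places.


P(A|B) = P(A and B) / P(B) = 0.205 / 0.499 = 205/499 ≈ 0.41082164

0.410822


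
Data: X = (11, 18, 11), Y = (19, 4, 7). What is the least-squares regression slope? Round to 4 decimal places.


b = sum((xi-xbar)(yi-ybar)) / sum((xi-xbar)^2)
n = 3, xbar = 40/3 ≈ 13.333333, ybar = 30/3 = 10
Sxy = sum((xi-xbar)(yi-ybar)) = -42
Sxx = sum((xi-xbar)^2) = 98/3 ≈ 32.666667
b = Sxy / Sxx = -9/7 ≈ -1.285714

-1.2857


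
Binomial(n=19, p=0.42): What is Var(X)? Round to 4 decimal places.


Var = n*p*(1-p) = 19 * 0.42 * 0.58 = 4.6284

4.6284


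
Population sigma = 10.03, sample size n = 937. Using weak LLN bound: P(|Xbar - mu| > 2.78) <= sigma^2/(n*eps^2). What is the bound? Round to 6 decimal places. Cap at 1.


bound = min(1, sigma^2/(n*eps^2))
sigma^2 = 10.03^2 = 100.6009
n*eps^2 = 937 * 2.78^2 = 937 * 7.7284 = 7241.5108
sigma^2/(n*eps^2) = 100.6009 / 7241.5108 ≈ 0.01389225

0.013892


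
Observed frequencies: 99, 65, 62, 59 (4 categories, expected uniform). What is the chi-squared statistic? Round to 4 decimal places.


chi2 = sum((O-E)^2/E), E = total/4
total = 285, E = 285/4 = 71.25
(99 - 71.25)^2 / 71.25 = 770.0625 / 71.25 = 4107/380 ≈ 10.807895
(65 - 71.25)^2 / 71.25 = 39.0625 / 71.25 = 125/228 ≈ 0.548246
(62 - 71.25)^2 / 71.25 = 85.5625 / 71.25 = 1369/1140 ≈ 1.200877
(59 - 71.25)^2 / 71.25 = 150.0625 / 71.25 = 2401/1140 ≈ 2.106140
chi2 = 1393/95 ≈ 14.663158

14.6632


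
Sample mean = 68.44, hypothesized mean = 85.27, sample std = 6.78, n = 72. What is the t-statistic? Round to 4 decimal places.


t = (xbar - mu0) / (s/sqrt(n))
xbar - mu0 = 68.44 - 85.27 = -16.83
sqrt(72) ≈ 8.48528137
s/sqrt(n) = 6.78 / 8.48528137 ≈ 0.79903066
t = -16.83 / 0.79903066 ≈ -21.063021

-21.0630


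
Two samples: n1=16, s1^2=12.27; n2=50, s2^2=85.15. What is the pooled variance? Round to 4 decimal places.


sp^2 = ((n1-1)*s1^2 + (n2-1)*s2^2)/(n1+n2-2)
(n1-1)*s1^2 = 15 * 12.27 = 184.05
(n2-1)*s2^2 = 49 * 85.15 = 4172.35
numerator = 184.05 + 4172.35 = 4356.4
n1+n2-2 = 64
sp^2 = 4356.4 / 64 = 68.06875

68.0688


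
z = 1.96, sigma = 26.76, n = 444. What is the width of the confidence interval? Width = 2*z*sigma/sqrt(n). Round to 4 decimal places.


width = 2*z*sigma/sqrt(n)
2*z*sigma = 2 * 1.96 * 26.76 = 104.8992
sqrt(444) ≈ 21.071308
width = 104.8992 / 21.071308 ≈ 4.978296

4.9783


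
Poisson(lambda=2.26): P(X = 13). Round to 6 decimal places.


P = e^(-lam) * lam^k / k!
e^(-2.26) ≈ 0.1043505
lam^k = 2.26^13 ≈ 40124.506958
k! = 13! = 6227020800
P = 0.1043505 * 40124.506958 / 6227020800 ≈ 0.000001

0.000001


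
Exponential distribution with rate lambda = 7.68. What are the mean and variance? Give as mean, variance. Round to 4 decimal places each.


mean = 1/lam, var = 1/lam^2
mean = 1 / 7.68 = 25/192 ≈ 0.130208
lam^2 = 7.68^2 = 58.9824
var = 1 / 58.9824 ≈ 0.016954

0.1302, 0.0170


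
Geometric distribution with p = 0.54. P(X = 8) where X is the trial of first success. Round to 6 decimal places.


P = (1-p)^(k-1) * p
(1-p)^(k-1) = 0.46^7 ≈ 0.004358177
P = 0.004358177 * 0.54 ≈ 0.002353415

0.002353


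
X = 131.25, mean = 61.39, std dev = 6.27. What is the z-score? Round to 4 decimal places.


z = (X - mu) / sigma
X - mu = 131.25 - 61.39 = 69.86
z = 69.86 / 6.27 = 6986/627 ≈ 11.141946

11.1419


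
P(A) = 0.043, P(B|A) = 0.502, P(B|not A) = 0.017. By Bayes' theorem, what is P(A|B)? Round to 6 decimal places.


P(A|B) = P(B|A)*P(A) / P(B), P(B) = P(B|A)*P(A) + P(B|not A)*P(not A)
P(B|A)*P(A) = 0.502 * 0.043 = 0.021586
P(B|not A)*P(not A) = 0.017 * 0.957 = 0.016269
P(B) = 0.021586 + 0.016269 = 0.037855
P(A|B) = 0.021586 / 0.037855 ≈ 0.57022850

0.570229


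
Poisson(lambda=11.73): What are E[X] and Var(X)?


E[X] = Var(X) = lambda = 11.73

11.73, 11.73


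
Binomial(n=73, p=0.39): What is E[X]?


E[X] = n*p = 73 * 0.39 = 28.47

28.47


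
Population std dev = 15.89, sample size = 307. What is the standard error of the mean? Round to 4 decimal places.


SE = sigma / sqrt(n)
sqrt(307) ≈ 17.521415
SE = 15.89 / 17.521415 ≈ 0.906890

0.9069


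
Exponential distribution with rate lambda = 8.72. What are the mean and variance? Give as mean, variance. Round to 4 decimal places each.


mean = 1/lam, var = 1/lam^2
mean = 1 / 8.72 = 25/218 ≈ 0.114679
lam^2 = 8.72^2 = 76.0384
var = 1 / 76.0384 ≈ 0.013151

0.1147, 0.0132


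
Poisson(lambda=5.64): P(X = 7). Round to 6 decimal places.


P = e^(-lam) * lam^k / k!
e^(-5.64) ≈ 0.003552868
lam^k = 5.64^7 ≈ 181532.223808
k! = 7! = 5040
P = 0.003552868 * 181532.223808 / 5040 ≈ 0.127968

0.127968


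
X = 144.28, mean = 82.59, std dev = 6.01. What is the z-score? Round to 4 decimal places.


z = (X - mu) / sigma
X - mu = 144.28 - 82.59 = 61.69
z = 61.69 / 6.01 = 6169/601 ≈ 10.264559

10.2646


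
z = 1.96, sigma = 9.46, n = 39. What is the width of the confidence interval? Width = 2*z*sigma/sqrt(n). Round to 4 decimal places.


width = 2*z*sigma/sqrt(n)
2*z*sigma = 2 * 1.96 * 9.46 = 37.0832
sqrt(39) ≈ 6.244998
width = 37.0832 / 6.244998 ≈ 5.938064

5.9381


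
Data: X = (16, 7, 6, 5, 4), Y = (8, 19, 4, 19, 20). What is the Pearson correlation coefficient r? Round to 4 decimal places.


r = sum((xi-xbar)(yi-ybar)) / sqrt(sum((xi-xbar)^2) * sum((yi-ybar)^2))
n = 5, xbar = 38/5 = 7.6, ybar = 70/5 = 14
Sxy = sum((xi-xbar)(yi-ybar)) = -72
Sxx = sum((xi-xbar)^2) = 93.2
Syy = sum((yi-ybar)^2) = 222
sqrt(Sxx*Syy) ≈ 143.841580
r = Sxy / sqrt(Sxx*Syy) = -72 / 143.841580 ≈ -0.500551

-0.5006


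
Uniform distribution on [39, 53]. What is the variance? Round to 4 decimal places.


Var = (b-a)^2 / 12
(b-a)^2 = (53 - 39)^2 = 196
Var = 196/12 ≈ 16.333333

16.3333


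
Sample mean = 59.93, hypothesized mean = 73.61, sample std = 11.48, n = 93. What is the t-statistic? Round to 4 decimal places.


t = (xbar - mu0) / (s/sqrt(n))
xbar - mu0 = 59.93 - 73.61 = -13.68
sqrt(93) ≈ 9.64365076
s/sqrt(n) = 11.48 / 9.64365076 ≈ 1.19042055
t = -13.68 / 1.19042055 ≈ -11.491737

-11.4917


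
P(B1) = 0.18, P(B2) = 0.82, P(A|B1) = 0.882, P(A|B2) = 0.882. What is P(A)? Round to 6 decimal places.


P(A) = P(A|B1)*P(B1) + P(A|B2)*P(B2)
P(A|B1)*P(B1) = 0.882 * 0.18 = 0.15876
P(A|B2)*P(B2) = 0.882 * 0.82 = 0.72324
P(A) = 0.15876 + 0.72324 = 0.882

0.882000


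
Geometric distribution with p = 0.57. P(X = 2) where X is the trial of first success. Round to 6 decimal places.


P = (1-p)^(k-1) * p
(1-p)^(k-1) = 0.43^1 = 0.43
P = 0.43 * 0.57 = 0.2451

0.245100


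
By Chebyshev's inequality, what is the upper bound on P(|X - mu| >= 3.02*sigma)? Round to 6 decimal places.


P <= 1/k^2
k^2 = 3.02^2 = 9.1204
1/k^2 = 1 / 9.1204 ≈ 0.10964431

0.109644


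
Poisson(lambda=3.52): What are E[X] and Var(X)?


E[X] = Var(X) = lambda = 3.52

3.52, 3.52


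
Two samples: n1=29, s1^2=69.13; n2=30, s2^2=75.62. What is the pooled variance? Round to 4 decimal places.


sp^2 = ((n1-1)*s1^2 + (n2-1)*s2^2)/(n1+n2-2)
(n1-1)*s1^2 = 28 * 69.13 = 1935.64
(n2-1)*s2^2 = 29 * 75.62 = 2192.98
numerator = 1935.64 + 2192.98 = 4128.62
n1+n2-2 = 57
sp^2 = 4128.62 / 57 = 206431/2850 ≈ 72.431930

72.4319


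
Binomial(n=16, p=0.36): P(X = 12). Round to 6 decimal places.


P = C(n,k) * p^k * (1-p)^(n-k)
C(16,12) = 1820
p^k = 0.36^12 ≈ 0.000004738381
(1-p)^(n-k) = 0.64^4 ≈ 0.1677722
P = 1820 * 0.000004738381 * 0.1677722 ≈ 0.001447

0.001447


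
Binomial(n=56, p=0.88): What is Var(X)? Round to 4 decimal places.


Var = n*p*(1-p) = 56 * 0.88 * 0.12 = 5.9136

5.9136


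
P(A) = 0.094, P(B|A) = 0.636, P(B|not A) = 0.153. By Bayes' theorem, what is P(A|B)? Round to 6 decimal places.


P(A|B) = P(B|A)*P(A) / P(B), P(B) = P(B|A)*P(A) + P(B|not A)*P(not A)
P(B|A)*P(A) = 0.636 * 0.094 = 0.059784
P(B|not A)*P(not A) = 0.153 * 0.906 = 0.138618
P(B) = 0.059784 + 0.138618 = 0.198402
P(A|B) = 0.059784 / 0.198402 ≈ 0.30132761

0.301328


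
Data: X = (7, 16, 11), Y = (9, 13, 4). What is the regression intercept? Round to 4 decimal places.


a = ybar - b*xbar, where b = sum((xi-xbar)(yi-ybar)) / sum((xi-xbar)^2)
n = 3, xbar = 34/3 ≈ 11.333333, ybar = 26/3 ≈ 8.666667
Sxy = sum((xi-xbar)(yi-ybar)) = 61/3 ≈ 20.333333
Sxx = sum((xi-xbar)^2) = 122/3 ≈ 40.666667
b = Sxy / Sxx = 0.5
a = 8.666667 - 0.5 * 11.333333 = 3

3.0000


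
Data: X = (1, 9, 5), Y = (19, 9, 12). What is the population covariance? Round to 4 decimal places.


Cov = (1/n)*sum((xi-xbar)(yi-ybar))
n = 3, xbar = 15/3 = 5, ybar = 40/3 ≈ 13.333333
sum((xi-xbar)(yi-ybar)) = -40
Cov = -40 / 3 = -40/3 ≈ -13.333333

-13.3333


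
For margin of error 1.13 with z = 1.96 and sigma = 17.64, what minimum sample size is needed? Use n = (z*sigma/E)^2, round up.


z*sigma/E = 1.96 * 17.64 / 1.13 = 86436/2825 ≈ 30.596814
(z*sigma/E)^2 ≈ 936.165037
round up: n = 937

937


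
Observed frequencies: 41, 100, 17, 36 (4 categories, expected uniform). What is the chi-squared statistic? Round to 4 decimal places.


chi2 = sum((O-E)^2/E), E = total/4
total = 194, E = 194/4 = 48.5
(41 - 48.5)^2 / 48.5 = 56.25 / 48.5 = 225/194 ≈ 1.159794
(100 - 48.5)^2 / 48.5 = 2652.25 / 48.5 = 10609/194 ≈ 54.685567
(17 - 48.5)^2 / 48.5 = 992.25 / 48.5 = 3969/194 ≈ 20.458763
(36 - 48.5)^2 / 48.5 = 156.25 / 48.5 = 625/194 ≈ 3.221649
chi2 = 7714/97 ≈ 79.525773

79.5258


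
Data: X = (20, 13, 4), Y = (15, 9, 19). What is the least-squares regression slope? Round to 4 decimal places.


b = sum((xi-xbar)(yi-ybar)) / sum((xi-xbar)^2)
n = 3, xbar = 37/3 ≈ 12.333333, ybar = 43/3 ≈ 14.333333
Sxy = sum((xi-xbar)(yi-ybar)) = -112/3 ≈ -37.333333
Sxx = sum((xi-xbar)^2) = 386/3 ≈ 128.666667
b = Sxy / Sxx = -56/193 ≈ -0.290155

-0.2902


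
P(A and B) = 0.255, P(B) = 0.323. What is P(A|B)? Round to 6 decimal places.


P(A|B) = P(A and B) / P(B) = 0.255 / 0.323 = 15/19 ≈ 0.78947368

0.789474


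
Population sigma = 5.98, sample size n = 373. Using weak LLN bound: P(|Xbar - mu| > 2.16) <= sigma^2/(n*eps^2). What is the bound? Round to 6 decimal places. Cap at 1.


bound = min(1, sigma^2/(n*eps^2))
sigma^2 = 5.98^2 = 35.7604
n*eps^2 = 373 * 2.16^2 = 373 * 4.6656 = 1740.2688
sigma^2/(n*eps^2) = 35.7604 / 1740.2688 ≈ 0.02054878

0.020549


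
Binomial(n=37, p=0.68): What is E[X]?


E[X] = n*p = 37 * 0.68 = 25.16

25.16


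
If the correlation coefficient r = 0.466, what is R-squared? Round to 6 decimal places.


R^2 = r^2 = (0.466)^2 = 0.217156

0.217156


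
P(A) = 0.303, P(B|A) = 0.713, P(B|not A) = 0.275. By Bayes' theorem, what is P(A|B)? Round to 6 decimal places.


P(A|B) = P(B|A)*P(A) / P(B), P(B) = P(B|A)*P(A) + P(B|not A)*P(not A)
P(B|A)*P(A) = 0.713 * 0.303 = 0.216039
P(B|not A)*P(not A) = 0.275 * 0.697 = 0.191675
P(B) = 0.216039 + 0.191675 = 0.407714
P(A|B) = 0.216039 / 0.407714 ≈ 0.52987879

0.529879


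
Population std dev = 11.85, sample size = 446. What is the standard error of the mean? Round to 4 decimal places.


SE = sigma / sqrt(n)
sqrt(446) ≈ 21.118712
SE = 11.85 / 21.118712 ≈ 0.561114

0.5611


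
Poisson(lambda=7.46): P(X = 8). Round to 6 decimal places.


P = e^(-lam) * lam^k / k!
e^(-7.46) ≈ 0.0005756562
lam^k = 7.46^8 ≈ 9592032.018493
k! = 8! = 40320
P = 0.0005756562 * 9592032.018493 / 40320 ≈ 0.136947

0.136947


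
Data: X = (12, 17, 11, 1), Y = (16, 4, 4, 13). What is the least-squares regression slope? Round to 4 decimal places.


b = sum((xi-xbar)(yi-ybar)) / sum((xi-xbar)^2)
n = 4, xbar = 41/4 = 10.25, ybar = 37/4 = 9.25
Sxy = sum((xi-xbar)(yi-ybar)) = -62.25
Sxx = sum((xi-xbar)^2) = 134.75
b = Sxy / Sxx = -249/539 ≈ -0.461967

-0.4620


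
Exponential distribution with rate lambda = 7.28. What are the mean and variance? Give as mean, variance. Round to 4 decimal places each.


mean = 1/lam, var = 1/lam^2
mean = 1 / 7.28 = 25/182 ≈ 0.137363
lam^2 = 7.28^2 = 52.9984
var = 1 / 52.9984 ≈ 0.018868

0.1374, 0.0189


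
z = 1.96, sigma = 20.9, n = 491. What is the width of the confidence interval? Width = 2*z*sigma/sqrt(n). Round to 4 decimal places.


width = 2*z*sigma/sqrt(n)
2*z*sigma = 2 * 1.96 * 20.9 = 81.928
sqrt(491) ≈ 22.158520
width = 81.928 / 22.158520 ≈ 3.697359

3.6974


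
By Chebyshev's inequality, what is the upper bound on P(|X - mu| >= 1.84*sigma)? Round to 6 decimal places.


P <= 1/k^2
k^2 = 1.84^2 = 3.3856
1/k^2 = 1 / 3.3856 = 625/2116 ≈ 0.29536862

0.295369


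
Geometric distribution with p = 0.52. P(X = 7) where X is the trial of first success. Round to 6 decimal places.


P = (1-p)^(k-1) * p
(1-p)^(k-1) = 0.48^6 ≈ 0.01223059
P = 0.01223059 * 0.52 ≈ 0.006359907

0.006360


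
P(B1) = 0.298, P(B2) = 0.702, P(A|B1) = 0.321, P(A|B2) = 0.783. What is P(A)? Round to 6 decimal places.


P(A) = P(A|B1)*P(B1) + P(A|B2)*P(B2)
P(A|B1)*P(B1) = 0.321 * 0.298 = 0.095658
P(A|B2)*P(B2) = 0.783 * 0.702 = 0.549666
P(A) = 0.095658 + 0.549666 = 0.645324

0.645324


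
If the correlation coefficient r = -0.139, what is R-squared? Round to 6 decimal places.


R^2 = r^2 = (-0.139)^2 = 0.019321

0.019321


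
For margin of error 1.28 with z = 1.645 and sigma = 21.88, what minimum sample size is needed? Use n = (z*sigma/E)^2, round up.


z*sigma/E = 1.645 * 21.88 / 1.28 = 179963/6400 ≈ 28.119219
(z*sigma/E)^2 ≈ 790.690463
round up: n = 791

791


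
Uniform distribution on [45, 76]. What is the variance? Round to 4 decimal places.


Var = (b-a)^2 / 12
(b-a)^2 = (76 - 45)^2 = 961
Var = 961/12 ≈ 80.083333

80.0833


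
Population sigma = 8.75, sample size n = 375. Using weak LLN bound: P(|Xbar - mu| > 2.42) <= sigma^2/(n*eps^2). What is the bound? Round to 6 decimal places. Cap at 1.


bound = min(1, sigma^2/(n*eps^2))
sigma^2 = 8.75^2 = 76.5625
n*eps^2 = 375 * 2.42^2 = 375 * 5.8564 = 2196.15
sigma^2/(n*eps^2) = 76.5625 / 2196.15 ≈ 0.03486215

0.034862


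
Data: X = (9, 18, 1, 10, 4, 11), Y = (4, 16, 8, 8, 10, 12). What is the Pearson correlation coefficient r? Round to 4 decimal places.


r = sum((xi-xbar)(yi-ybar)) / sqrt(sum((xi-xbar)^2) * sum((yi-ybar)^2))
n = 6, xbar = 53/6 ≈ 8.833333, ybar = 58/6 = 29/3 ≈ 9.666667
Sxy = sum((xi-xbar)(yi-ybar)) = 215/3 ≈ 71.666667
Sxx = sum((xi-xbar)^2) = 1049/6 ≈ 174.833333
Syy = sum((yi-ybar)^2) = 250/3 ≈ 83.333333
sqrt(Sxx*Syy) ≈ 120.703954
r = Sxy / sqrt(Sxx*Syy) = 71.666667 / 120.703954 ≈ 0.593739

0.5937


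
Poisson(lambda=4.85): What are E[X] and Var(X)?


E[X] = Var(X) = lambda = 4.85

4.85, 4.85


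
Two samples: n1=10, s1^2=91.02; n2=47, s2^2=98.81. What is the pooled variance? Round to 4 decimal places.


sp^2 = ((n1-1)*s1^2 + (n2-1)*s2^2)/(n1+n2-2)
(n1-1)*s1^2 = 9 * 91.02 = 819.18
(n2-1)*s2^2 = 46 * 98.81 = 4545.26
numerator = 819.18 + 4545.26 = 5364.44
n1+n2-2 = 55
sp^2 = 5364.44 / 55 = 134111/1375 ≈ 97.535273

97.5353


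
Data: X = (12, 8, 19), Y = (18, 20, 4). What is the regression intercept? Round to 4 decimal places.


a = ybar - b*xbar, where b = sum((xi-xbar)(yi-ybar)) / sum((xi-xbar)^2)
n = 3, xbar = 39/3 = 13, ybar = 42/3 = 14
Sxy = sum((xi-xbar)(yi-ybar)) = -94
Sxx = sum((xi-xbar)^2) = 62
b = Sxy / Sxx = -47/31 ≈ -1.516129
a = 14 - (-1.516129) * 13 = 1045/31 ≈ 33.709677

33.7097


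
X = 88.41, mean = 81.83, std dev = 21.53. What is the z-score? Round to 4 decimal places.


z = (X - mu) / sigma
X - mu = 88.41 - 81.83 = 6.58
z = 6.58 / 21.53 = 658/2153 ≈ 0.305620

0.3056


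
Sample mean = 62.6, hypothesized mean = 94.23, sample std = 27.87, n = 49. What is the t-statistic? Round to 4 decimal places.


t = (xbar - mu0) / (s/sqrt(n))
xbar - mu0 = 62.6 - 94.23 = -31.63
sqrt(49) = 7
s/sqrt(n) = 27.87 / 7 = 2787/700 ≈ 3.98142857
t = -31.63 / 3.98142857 = -22141/2787 ≈ -7.944385

-7.9444


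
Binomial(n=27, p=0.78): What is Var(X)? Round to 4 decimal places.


Var = n*p*(1-p) = 27 * 0.78 * 0.22 = 4.6332

4.6332


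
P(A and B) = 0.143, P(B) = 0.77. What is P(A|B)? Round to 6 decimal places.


P(A|B) = P(A and B) / P(B) = 0.143 / 0.77 = 13/70 ≈ 0.18571429

0.185714


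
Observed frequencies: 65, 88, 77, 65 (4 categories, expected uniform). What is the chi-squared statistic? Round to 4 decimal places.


chi2 = sum((O-E)^2/E), E = total/4
total = 295, E = 295/4 = 73.75
(65 - 73.75)^2 / 73.75 = 76.5625 / 73.75 = 245/236 ≈ 1.038136
(88 - 73.75)^2 / 73.75 = 203.0625 / 73.75 = 3249/1180 ≈ 2.753390
(77 - 73.75)^2 / 73.75 = 10.5625 / 73.75 = 169/1180 ≈ 0.143220
(65 - 73.75)^2 / 73.75 = 76.5625 / 73.75 = 245/236 ≈ 1.038136
chi2 = 1467/295 ≈ 4.972881

4.9729


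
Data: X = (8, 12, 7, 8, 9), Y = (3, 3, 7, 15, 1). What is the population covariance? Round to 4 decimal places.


Cov = (1/n)*sum((xi-xbar)(yi-ybar))
n = 5, xbar = 44/5 = 8.8, ybar = 29/5 = 5.8
sum((xi-xbar)(yi-ybar)) = -17.2
Cov = -17.2 / 5 = -3.44

-3.4400


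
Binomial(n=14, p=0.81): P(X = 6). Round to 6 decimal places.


P = C(n,k) * p^k * (1-p)^(n-k)
C(14,6) = 3003
p^k = 0.81^6 ≈ 0.2824295
(1-p)^(n-k) = 0.19^8 ≈ 0.000001698356
P = 3003 * 0.2824295 * 0.000001698356 ≈ 0.001440

0.001440


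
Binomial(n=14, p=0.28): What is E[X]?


E[X] = n*p = 14 * 0.28 = 3.92

3.92


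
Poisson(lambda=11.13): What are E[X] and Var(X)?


E[X] = Var(X) = lambda = 11.13

11.13, 11.13


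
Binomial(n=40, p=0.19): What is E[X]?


E[X] = n*p = 40 * 0.19 = 7.6

7.6


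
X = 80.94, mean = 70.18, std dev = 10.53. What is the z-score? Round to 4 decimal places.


z = (X - mu) / sigma
X - mu = 80.94 - 70.18 = 10.76
z = 10.76 / 10.53 = 1076/1053 ≈ 1.021842

1.0218


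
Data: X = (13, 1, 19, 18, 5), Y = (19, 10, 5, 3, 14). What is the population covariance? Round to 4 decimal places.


Cov = (1/n)*sum((xi-xbar)(yi-ybar))
n = 5, xbar = 56/5 = 11.2, ybar = 51/5 = 10.2
sum((xi-xbar)(yi-ybar)) = -95.2
Cov = -95.2 / 5 = -19.04

-19.0400


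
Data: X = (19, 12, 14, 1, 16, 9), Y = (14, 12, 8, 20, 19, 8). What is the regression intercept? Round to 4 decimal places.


a = ybar - b*xbar, where b = sum((xi-xbar)(yi-ybar)) / sum((xi-xbar)^2)
n = 6, xbar = 71/6 ≈ 11.833333, ybar = 81/6 = 13.5
Sxy = sum((xi-xbar)(yi-ybar)) = -40.5
Sxx = sum((xi-xbar)^2) = 1193/6 ≈ 198.833333
b = Sxy / Sxx = -243/1193 ≈ -0.203688
a = 13.5 - (-0.203688) * 11.833333 = 18981/1193 ≈ 15.910310

15.9103


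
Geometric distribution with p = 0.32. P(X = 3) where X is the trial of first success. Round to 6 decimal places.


P = (1-p)^(k-1) * p
(1-p)^(k-1) = 0.68^2 = 0.4624
P = 0.4624 * 0.32 = 0.147968

0.147968


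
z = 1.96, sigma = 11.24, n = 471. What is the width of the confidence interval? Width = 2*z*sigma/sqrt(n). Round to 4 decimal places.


width = 2*z*sigma/sqrt(n)
2*z*sigma = 2 * 1.96 * 11.24 = 44.0608
sqrt(471) ≈ 21.702534
width = 44.0608 / 21.702534 ≈ 2.030214

2.0302


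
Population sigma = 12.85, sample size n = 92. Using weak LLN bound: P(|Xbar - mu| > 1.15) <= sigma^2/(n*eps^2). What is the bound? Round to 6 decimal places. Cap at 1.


bound = min(1, sigma^2/(n*eps^2))
sigma^2 = 12.85^2 = 165.1225
n*eps^2 = 92 * 1.15^2 = 92 * 1.3225 = 121.67
sigma^2/(n*eps^2) = 165.1225 / 121.67 ≈ 1.35713405
this exceeds 1, so the bound is capped at 1

1.000000


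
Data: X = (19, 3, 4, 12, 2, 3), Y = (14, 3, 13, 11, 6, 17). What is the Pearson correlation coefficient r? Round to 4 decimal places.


r = sum((xi-xbar)(yi-ybar)) / sqrt(sum((xi-xbar)^2) * sum((yi-ybar)^2))
n = 6, xbar = 43/6 ≈ 7.166667, ybar = 64/6 = 32/3 ≈ 10.666667
Sxy = sum((xi-xbar)(yi-ybar)) = 190/3 ≈ 63.333333
Sxx = sum((xi-xbar)^2) = 1409/6 ≈ 234.833333
Syy = sum((yi-ybar)^2) = 412/3 ≈ 137.333333
sqrt(Sxx*Syy) ≈ 179.584087
r = Sxy / sqrt(Sxx*Syy) = 63.333333 / 179.584087 ≈ 0.352667

0.3527
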